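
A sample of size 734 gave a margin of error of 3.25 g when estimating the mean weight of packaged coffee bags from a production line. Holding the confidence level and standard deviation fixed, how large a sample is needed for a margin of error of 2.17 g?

n = 1647

Margin of error scales as 1/√n, so n₂ = n₁·(E₁/E₂)².
n₂ = 734 × (3.25/2.17)² = 734 × 2.243 = 1646.36
Round up: n₂ = 1647.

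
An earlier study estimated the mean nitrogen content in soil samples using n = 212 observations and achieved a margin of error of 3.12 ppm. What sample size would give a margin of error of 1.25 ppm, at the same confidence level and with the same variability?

n = 1321

Margin of error scales as 1/√n, so n₂ = n₁·(E₁/E₂)².
n₂ = 212 × (3.12/1.25)² = 212 × 6.23 = 1320.76
Round up: n₂ = 1321.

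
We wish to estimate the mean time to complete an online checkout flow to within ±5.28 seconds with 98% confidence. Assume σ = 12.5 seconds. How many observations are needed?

31

For a mean, the margin of error is E = z·σ/√n, so n = (zσ/E)².
At 98% confidence, z = 2.326.
n = (2.326 × 12.5 / 5.28)² = 30.32
Round up: n = 31.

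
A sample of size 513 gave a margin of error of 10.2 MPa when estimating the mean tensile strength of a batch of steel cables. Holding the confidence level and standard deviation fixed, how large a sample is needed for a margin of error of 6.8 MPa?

n = 1155

Margin of error scales as 1/√n, so n₂ = n₁·(E₁/E₂)².
n₂ = 513 × (10.2/6.8)² = 513 × 2.25 = 1154.25
Round up: n₂ = 1155.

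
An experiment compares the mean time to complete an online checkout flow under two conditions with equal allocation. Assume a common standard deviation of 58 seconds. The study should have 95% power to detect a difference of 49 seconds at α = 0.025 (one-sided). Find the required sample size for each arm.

37 per group

For two equal groups, n per group = 2·((z_α + z_β)·σ/δ)².
z_α = 1.960; z_β = 1.645 (power 95%).
n = 2 × (3.605 × 58 / 49)² = 2 × 18.21 = 36.42
Round up: n = 37 per group.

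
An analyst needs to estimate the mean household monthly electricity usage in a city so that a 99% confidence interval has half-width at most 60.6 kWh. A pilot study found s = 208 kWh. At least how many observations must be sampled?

79

For a mean, the margin of error is E = z·σ/√n, so n = (zσ/E)².
At 99% confidence, z = 2.576.
n = (2.576 × 208 / 60.6)² = 78.18
Round up: n = 79.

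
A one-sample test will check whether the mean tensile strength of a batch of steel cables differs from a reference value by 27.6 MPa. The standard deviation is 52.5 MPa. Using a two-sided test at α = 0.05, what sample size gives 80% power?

For a one-sample z-test, n = ((z_{α/2} + z_β)·σ/δ)².
z_{α/2} = 1.960 (two-sided α = 0.05); z_β = 0.842 (power 80% → β = 0.2).
n = (2.802 × 52.5 / 27.6)² = 28.41
Round up: n = 29.

29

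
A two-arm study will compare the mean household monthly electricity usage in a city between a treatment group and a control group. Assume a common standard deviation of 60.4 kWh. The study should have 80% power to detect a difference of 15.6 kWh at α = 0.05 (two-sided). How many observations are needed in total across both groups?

472 total

For two equal groups, n per group = 2·((z_{α/2} + z_β)·σ/δ)².
z_{α/2} = 1.960; z_β = 0.842 (power 80%).
n = 2 × (2.802 × 60.4 / 15.6)² = 2 × 117.70 = 235.40
Round up: n = 236 per group.
Total across both groups: 2 × 236 = 472.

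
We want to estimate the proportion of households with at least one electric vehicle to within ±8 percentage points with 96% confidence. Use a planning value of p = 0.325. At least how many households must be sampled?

145

For a proportion with margin E = 0.08 at 96% confidence, z = 2.054.
n = p̂(1−p̂)(z/E)² = 0.325 × 0.675 × (2.054/0.08)² = 144.61
Round up: n = 145.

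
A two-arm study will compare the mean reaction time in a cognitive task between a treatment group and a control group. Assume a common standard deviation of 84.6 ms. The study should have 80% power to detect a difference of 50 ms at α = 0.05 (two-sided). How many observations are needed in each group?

For two equal groups, n per group = 2·((z_{α/2} + z_β)·σ/δ)².
z_{α/2} = 1.960; z_β = 0.842 (power 80%).
n = 2 × (2.802 × 84.6 / 50)² = 2 × 22.48 = 44.96
Round up: n = 45 per group.

45 per group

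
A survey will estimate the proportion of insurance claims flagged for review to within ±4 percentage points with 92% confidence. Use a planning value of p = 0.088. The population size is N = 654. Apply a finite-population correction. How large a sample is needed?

n = 125

For a proportion with margin E = 0.04 at 92% confidence, z = 1.751.
n = p̂(1−p̂)(z/E)² = 0.088 × 0.912 × (1.751/0.04)² = 153.79 — call this n₀.
Finite-population correction with N = 654: n = n₀ / (1 + (n₀−1)/N) = 153.79 / 1.234 = 124.63
Round up: n = 125.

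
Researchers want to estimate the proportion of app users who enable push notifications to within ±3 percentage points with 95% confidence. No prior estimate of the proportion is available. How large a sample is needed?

n = 1068

For a proportion with margin E = 0.03 at 95% confidence, z = 1.960.
With no prior estimate, use p = 0.5, which maximizes p(1−p) at 0.25.
n = 0.25 × (z/E)² = 0.25 × (1.960/0.03)² = 1067.11
Round up: n = 1068.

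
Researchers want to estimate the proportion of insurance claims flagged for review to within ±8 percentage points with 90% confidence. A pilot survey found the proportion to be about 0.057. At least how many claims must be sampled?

For a proportion with margin E = 0.08 at 90% confidence, z = 1.645.
n = p̂(1−p̂)(z/E)² = 0.057 × 0.943 × (1.645/0.08)² = 22.73
Round up: n = 23.

23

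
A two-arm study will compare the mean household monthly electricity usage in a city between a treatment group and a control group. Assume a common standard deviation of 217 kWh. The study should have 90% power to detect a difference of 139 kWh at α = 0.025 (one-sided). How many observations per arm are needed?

52 per group

For two equal groups, n per group = 2·((z_α + z_β)·σ/δ)².
z_α = 1.960; z_β = 1.282 (power 90%).
n = 2 × (3.242 × 217 / 139)² = 2 × 25.62 = 51.24
Round up: n = 52 per group.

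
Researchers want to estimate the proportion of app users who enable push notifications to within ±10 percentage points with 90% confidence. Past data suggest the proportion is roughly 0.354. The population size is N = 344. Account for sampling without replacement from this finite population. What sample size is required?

53

For a proportion with margin E = 0.1 at 90% confidence, z = 1.645.
n = p̂(1−p̂)(z/E)² = 0.354 × 0.646 × (1.645/0.1)² = 61.88 — call this n₀.
Finite-population correction with N = 344: n = n₀ / (1 + (n₀−1)/N) = 61.88 / 1.177 = 52.57
Round up: n = 53.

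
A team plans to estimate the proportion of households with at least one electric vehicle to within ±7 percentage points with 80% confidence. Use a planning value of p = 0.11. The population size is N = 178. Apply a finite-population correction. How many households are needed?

For a proportion with margin E = 0.07 at 80% confidence, z = 1.282.
n = p̂(1−p̂)(z/E)² = 0.11 × 0.89 × (1.282/0.07)² = 32.84 — call this n₀.
Finite-population correction with N = 178: n = n₀ / (1 + (n₀−1)/N) = 32.84 / 1.179 = 27.85
Round up: n = 28.

28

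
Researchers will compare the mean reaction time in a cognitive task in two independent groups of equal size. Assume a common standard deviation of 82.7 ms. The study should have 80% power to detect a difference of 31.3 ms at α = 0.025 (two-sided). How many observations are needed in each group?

133 per group

For two equal groups, n per group = 2·((z_{α/2} + z_β)·σ/δ)².
z_{α/2} = 2.241; z_β = 0.842 (power 80%).
n = 2 × (3.083 × 82.7 / 31.3)² = 2 × 66.35 = 132.70
Round up: n = 133 per group.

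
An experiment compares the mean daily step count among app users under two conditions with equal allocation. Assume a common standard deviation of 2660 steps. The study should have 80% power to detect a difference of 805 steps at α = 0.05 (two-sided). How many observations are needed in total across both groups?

344 total

For two equal groups, n per group = 2·((z_{α/2} + z_β)·σ/δ)².
z_{α/2} = 1.960; z_β = 0.842 (power 80%).
n = 2 × (2.802 × 2660 / 805)² = 2 × 85.73 = 171.46
Round up: n = 172 per group.
Total across both groups: 2 × 172 = 344.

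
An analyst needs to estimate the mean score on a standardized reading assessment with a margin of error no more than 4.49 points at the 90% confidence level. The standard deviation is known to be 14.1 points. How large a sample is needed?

For a mean, the margin of error is E = z·σ/√n, so n = (zσ/E)².
At 90% confidence, z = 1.645.
n = (1.645 × 14.1 / 4.49)² = 26.69
Round up: n = 27.

27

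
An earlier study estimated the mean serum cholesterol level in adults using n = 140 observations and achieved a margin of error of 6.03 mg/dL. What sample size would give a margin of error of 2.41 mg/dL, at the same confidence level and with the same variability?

877

Margin of error scales as 1/√n, so n₂ = n₁·(E₁/E₂)².
n₂ = 140 × (6.03/2.41)² = 140 × 6.26 = 876.40
Round up: n₂ = 877.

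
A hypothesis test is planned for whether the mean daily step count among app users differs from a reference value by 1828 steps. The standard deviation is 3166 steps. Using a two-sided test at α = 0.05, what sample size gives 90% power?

For a one-sample z-test, n = ((z_{α/2} + z_β)·σ/δ)².
z_{α/2} = 1.960 (two-sided α = 0.05); z_β = 1.282 (power 90% → β = 0.1).
n = (3.242 × 3166 / 1828)² = 31.53
Round up: n = 32.

32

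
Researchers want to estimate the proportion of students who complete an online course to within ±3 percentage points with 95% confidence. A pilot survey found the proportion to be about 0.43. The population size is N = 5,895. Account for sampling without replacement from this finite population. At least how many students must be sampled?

For a proportion with margin E = 0.03 at 95% confidence, z = 1.960.
n = p̂(1−p̂)(z/E)² = 0.43 × 0.57 × (1.960/0.03)² = 1046.20 — call this n₀.
Finite-population correction with N = 5,895: n = n₀ / (1 + (n₀−1)/N) = 1046.20 / 1.177 = 888.87
Round up: n = 889.

889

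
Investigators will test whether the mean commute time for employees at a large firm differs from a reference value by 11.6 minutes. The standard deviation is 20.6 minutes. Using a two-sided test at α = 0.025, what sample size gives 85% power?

For a one-sample z-test, n = ((z_{α/2} + z_β)·σ/δ)².
z_{α/2} = 2.241 (two-sided α = 0.025); z_β = 1.036 (power 85% → β = 0.15).
n = (3.277 × 20.6 / 11.6)² = 33.87
Round up: n = 34.

n = 34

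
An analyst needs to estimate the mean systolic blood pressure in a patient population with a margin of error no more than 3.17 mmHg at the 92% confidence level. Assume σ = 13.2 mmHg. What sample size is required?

For a mean, the margin of error is E = z·σ/√n, so n = (zσ/E)².
At 92% confidence, z = 1.751.
n = (1.751 × 13.2 / 3.17)² = 53.16
Round up: n = 54.

n = 54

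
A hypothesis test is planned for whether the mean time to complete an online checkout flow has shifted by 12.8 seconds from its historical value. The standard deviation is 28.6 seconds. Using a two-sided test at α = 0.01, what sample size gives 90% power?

75

For a one-sample z-test, n = ((z_{α/2} + z_β)·σ/δ)².
z_{α/2} = 2.576 (two-sided α = 0.01); z_β = 1.282 (power 90% → β = 0.1).
n = (3.858 × 28.6 / 12.8)² = 74.31
Round up: n = 75.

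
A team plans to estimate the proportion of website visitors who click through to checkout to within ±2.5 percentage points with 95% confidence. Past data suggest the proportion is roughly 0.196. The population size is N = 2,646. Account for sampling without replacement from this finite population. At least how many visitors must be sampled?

710

For a proportion with margin E = 0.025 at 95% confidence, z = 1.960.
n = p̂(1−p̂)(z/E)² = 0.196 × 0.804 × (1.960/0.025)² = 968.60 — call this n₀.
Finite-population correction with N = 2,646: n = n₀ / (1 + (n₀−1)/N) = 968.60 / 1.366 = 709.08
Round up: n = 710.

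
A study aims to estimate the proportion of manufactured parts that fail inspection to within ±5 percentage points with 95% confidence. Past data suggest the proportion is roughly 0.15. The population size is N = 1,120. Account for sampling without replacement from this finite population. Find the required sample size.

For a proportion with margin E = 0.05 at 95% confidence, z = 1.960.
n = p̂(1−p̂)(z/E)² = 0.15 × 0.85 × (1.960/0.05)² = 195.92 — call this n₀.
Finite-population correction with N = 1,120: n = n₀ / (1 + (n₀−1)/N) = 195.92 / 1.174 = 166.88
Round up: n = 167.

n = 167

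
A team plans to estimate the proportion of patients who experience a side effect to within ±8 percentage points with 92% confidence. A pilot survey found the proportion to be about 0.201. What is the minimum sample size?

For a proportion with margin E = 0.08 at 92% confidence, z = 1.751.
n = p̂(1−p̂)(z/E)² = 0.201 × 0.799 × (1.751/0.08)² = 76.94
Round up: n = 77.

77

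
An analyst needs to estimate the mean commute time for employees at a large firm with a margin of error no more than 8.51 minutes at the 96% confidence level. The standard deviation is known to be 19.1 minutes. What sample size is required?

n = 22

For a mean, the margin of error is E = z·σ/√n, so n = (zσ/E)².
At 96% confidence, z = 2.054.
n = (2.054 × 19.1 / 8.51)² = 21.25
Round up: n = 22.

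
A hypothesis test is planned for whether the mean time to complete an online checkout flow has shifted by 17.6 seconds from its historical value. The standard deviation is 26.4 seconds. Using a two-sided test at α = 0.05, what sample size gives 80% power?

For a one-sample z-test, n = ((z_{α/2} + z_β)·σ/δ)².
z_{α/2} = 1.960 (two-sided α = 0.05); z_β = 0.842 (power 80% → β = 0.2).
n = (2.802 × 26.4 / 17.6)² = 17.67
Round up: n = 18.

18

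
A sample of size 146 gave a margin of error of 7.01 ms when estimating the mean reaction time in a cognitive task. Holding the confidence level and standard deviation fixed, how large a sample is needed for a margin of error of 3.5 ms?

Margin of error scales as 1/√n, so n₂ = n₁·(E₁/E₂)².
n₂ = 146 × (7.01/3.5)² = 146 × 4.011 = 585.61
Round up: n₂ = 586.

586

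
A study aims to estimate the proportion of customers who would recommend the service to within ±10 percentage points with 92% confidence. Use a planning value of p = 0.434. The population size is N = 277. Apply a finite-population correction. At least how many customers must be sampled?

60

For a proportion with margin E = 0.1 at 92% confidence, z = 1.751.
n = p̂(1−p̂)(z/E)² = 0.434 × 0.566 × (1.751/0.1)² = 75.31 — call this n₀.
Finite-population correction with N = 277: n = n₀ / (1 + (n₀−1)/N) = 75.31 / 1.268 = 59.39
Round up: n = 60.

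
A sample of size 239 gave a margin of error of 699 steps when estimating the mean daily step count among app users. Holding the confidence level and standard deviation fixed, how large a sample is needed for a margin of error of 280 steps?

1490

Margin of error scales as 1/√n, so n₂ = n₁·(E₁/E₂)².
n₂ = 239 × (699/280)² = 239 × 6.232 = 1489.45
Round up: n₂ = 1490.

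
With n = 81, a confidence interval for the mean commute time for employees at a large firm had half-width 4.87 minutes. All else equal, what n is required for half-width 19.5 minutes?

Margin of error scales as 1/√n, so n₂ = n₁·(E₁/E₂)².
n₂ = 81 × (4.87/19.5)² = 81 × 0.06237 = 5.05
Round up: n₂ = 6.

6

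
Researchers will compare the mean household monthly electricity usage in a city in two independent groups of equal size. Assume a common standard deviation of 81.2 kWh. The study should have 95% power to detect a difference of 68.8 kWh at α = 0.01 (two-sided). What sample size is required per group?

For two equal groups, n per group = 2·((z_{α/2} + z_β)·σ/δ)².
z_{α/2} = 2.576; z_β = 1.645 (power 95%).
n = 2 × (4.221 × 81.2 / 68.8)² = 2 × 24.82 = 49.64
Round up: n = 50 per group.

50 per group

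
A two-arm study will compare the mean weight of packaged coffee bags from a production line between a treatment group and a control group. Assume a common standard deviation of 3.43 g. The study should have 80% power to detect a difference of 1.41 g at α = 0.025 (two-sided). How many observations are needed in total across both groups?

226 total

For two equal groups, n per group = 2·((z_{α/2} + z_β)·σ/δ)².
z_{α/2} = 2.241; z_β = 0.842 (power 80%).
n = 2 × (3.083 × 3.43 / 1.41)² = 2 × 56.25 = 112.50
Round up: n = 113 per group.
Total across both groups: 2 × 113 = 226.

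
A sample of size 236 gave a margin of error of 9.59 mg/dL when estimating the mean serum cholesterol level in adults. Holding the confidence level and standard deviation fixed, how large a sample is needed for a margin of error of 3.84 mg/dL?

n = 1472

Margin of error scales as 1/√n, so n₂ = n₁·(E₁/E₂)².
n₂ = 236 × (9.59/3.84)² = 236 × 6.237 = 1471.93
Round up: n₂ = 1472.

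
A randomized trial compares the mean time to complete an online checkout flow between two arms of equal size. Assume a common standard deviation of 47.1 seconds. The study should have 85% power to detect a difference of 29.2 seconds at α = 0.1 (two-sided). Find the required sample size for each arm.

For two equal groups, n per group = 2·((z_{α/2} + z_β)·σ/δ)².
z_{α/2} = 1.645; z_β = 1.036 (power 85%).
n = 2 × (2.681 × 47.1 / 29.2)² = 2 × 18.70 = 37.40
Round up: n = 38 per group.

38 per group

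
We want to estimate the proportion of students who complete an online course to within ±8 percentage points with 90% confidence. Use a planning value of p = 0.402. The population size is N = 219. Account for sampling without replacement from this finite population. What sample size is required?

70

For a proportion with margin E = 0.08 at 90% confidence, z = 1.645.
n = p̂(1−p̂)(z/E)² = 0.402 × 0.598 × (1.645/0.08)² = 101.64 — call this n₀.
Finite-population correction with N = 219: n = n₀ / (1 + (n₀−1)/N) = 101.64 / 1.46 = 69.62
Round up: n = 70.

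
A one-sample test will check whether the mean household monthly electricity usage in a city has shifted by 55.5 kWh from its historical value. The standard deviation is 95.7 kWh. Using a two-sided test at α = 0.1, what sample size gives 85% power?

For a one-sample z-test, n = ((z_{α/2} + z_β)·σ/δ)².
z_{α/2} = 1.645 (two-sided α = 0.1); z_β = 1.036 (power 85% → β = 0.15).
n = (2.681 × 95.7 / 55.5)² = 21.37
Round up: n = 22.

22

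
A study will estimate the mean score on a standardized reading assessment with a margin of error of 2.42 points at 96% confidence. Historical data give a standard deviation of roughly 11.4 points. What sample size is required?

For a mean, the margin of error is E = z·σ/√n, so n = (zσ/E)².
At 96% confidence, z = 2.054.
n = (2.054 × 11.4 / 2.42)² = 93.62
Round up: n = 94.

94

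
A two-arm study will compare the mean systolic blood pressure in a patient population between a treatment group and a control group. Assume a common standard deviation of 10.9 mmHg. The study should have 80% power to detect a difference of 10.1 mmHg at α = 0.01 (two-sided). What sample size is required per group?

For two equal groups, n per group = 2·((z_{α/2} + z_β)·σ/δ)².
z_{α/2} = 2.576; z_β = 0.842 (power 80%).
n = 2 × (3.418 × 10.9 / 10.1)² = 2 × 13.61 = 27.22
Round up: n = 28 per group.

28 per group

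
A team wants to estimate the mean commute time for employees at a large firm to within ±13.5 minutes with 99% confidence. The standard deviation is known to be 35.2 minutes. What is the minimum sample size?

46

For a mean, the margin of error is E = z·σ/√n, so n = (zσ/E)².
At 99% confidence, z = 2.576.
n = (2.576 × 35.2 / 13.5)² = 45.11
Round up: n = 46.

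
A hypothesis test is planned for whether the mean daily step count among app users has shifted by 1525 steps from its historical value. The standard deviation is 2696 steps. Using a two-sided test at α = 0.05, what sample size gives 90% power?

For a one-sample z-test, n = ((z_{α/2} + z_β)·σ/δ)².
z_{α/2} = 1.960 (two-sided α = 0.05); z_β = 1.282 (power 90% → β = 0.1).
n = (3.242 × 2696 / 1525)² = 32.85
Round up: n = 33.

33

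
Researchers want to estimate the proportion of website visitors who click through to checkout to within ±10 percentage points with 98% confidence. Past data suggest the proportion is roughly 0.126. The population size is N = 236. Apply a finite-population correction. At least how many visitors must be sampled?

48

For a proportion with margin E = 0.1 at 98% confidence, z = 2.326.
n = p̂(1−p̂)(z/E)² = 0.126 × 0.874 × (2.326/0.1)² = 59.58 — call this n₀.
Finite-population correction with N = 236: n = n₀ / (1 + (n₀−1)/N) = 59.58 / 1.248 = 47.74
Round up: n = 48.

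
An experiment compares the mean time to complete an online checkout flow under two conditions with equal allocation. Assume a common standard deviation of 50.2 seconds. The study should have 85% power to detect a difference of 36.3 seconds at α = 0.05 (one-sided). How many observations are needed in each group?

28 per group

For two equal groups, n per group = 2·((z_α + z_β)·σ/δ)².
z_α = 1.645; z_β = 1.036 (power 85%).
n = 2 × (2.681 × 50.2 / 36.3)² = 2 × 13.75 = 27.50
Round up: n = 28 per group.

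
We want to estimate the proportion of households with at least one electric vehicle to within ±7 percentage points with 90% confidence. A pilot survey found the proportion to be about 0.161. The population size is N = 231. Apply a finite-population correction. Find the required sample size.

57

For a proportion with margin E = 0.07 at 90% confidence, z = 1.645.
n = p̂(1−p̂)(z/E)² = 0.161 × 0.839 × (1.645/0.07)² = 74.60 — call this n₀.
Finite-population correction with N = 231: n = n₀ / (1 + (n₀−1)/N) = 74.60 / 1.319 = 56.56
Round up: n = 57.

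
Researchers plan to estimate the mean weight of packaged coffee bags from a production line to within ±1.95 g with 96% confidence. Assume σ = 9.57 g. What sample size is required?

For a mean, the margin of error is E = z·σ/√n, so n = (zσ/E)².
At 96% confidence, z = 2.054.
n = (2.054 × 9.57 / 1.95)² = 101.61
Round up: n = 102.

n = 102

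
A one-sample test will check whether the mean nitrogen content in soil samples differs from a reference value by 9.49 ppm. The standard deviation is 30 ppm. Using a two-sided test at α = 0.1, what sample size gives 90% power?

For a one-sample z-test, n = ((z_{α/2} + z_β)·σ/δ)².
z_{α/2} = 1.645 (two-sided α = 0.1); z_β = 1.282 (power 90% → β = 0.1).
n = (2.927 × 30 / 9.49)² = 85.62
Round up: n = 86.

86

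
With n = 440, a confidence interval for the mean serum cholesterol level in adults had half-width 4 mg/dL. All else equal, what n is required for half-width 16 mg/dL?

Margin of error scales as 1/√n, so n₂ = n₁·(E₁/E₂)².
n₂ = 440 × (4/16)² = 440 × 0.0625 = 27.50
Round up: n₂ = 28.

n = 28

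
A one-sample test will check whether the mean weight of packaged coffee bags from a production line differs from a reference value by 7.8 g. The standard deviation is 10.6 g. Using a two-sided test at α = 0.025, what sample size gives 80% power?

18

For a one-sample z-test, n = ((z_{α/2} + z_β)·σ/δ)².
z_{α/2} = 2.241 (two-sided α = 0.025); z_β = 0.842 (power 80% → β = 0.2).
n = (3.083 × 10.6 / 7.8)² = 17.55
Round up: n = 18.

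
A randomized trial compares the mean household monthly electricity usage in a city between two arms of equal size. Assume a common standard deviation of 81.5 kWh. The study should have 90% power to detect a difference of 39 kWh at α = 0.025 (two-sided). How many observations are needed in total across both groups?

For two equal groups, n per group = 2·((z_{α/2} + z_β)·σ/δ)².
z_{α/2} = 2.241; z_β = 1.282 (power 90%).
n = 2 × (3.523 × 81.5 / 39)² = 2 × 54.20 = 108.40
Round up: n = 109 per group.
Total across both groups: 2 × 109 = 218.

218 total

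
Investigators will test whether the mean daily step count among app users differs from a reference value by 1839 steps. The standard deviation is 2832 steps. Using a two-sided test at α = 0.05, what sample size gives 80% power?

For a one-sample z-test, n = ((z_{α/2} + z_β)·σ/δ)².
z_{α/2} = 1.960 (two-sided α = 0.05); z_β = 0.842 (power 80% → β = 0.2).
n = (2.802 × 2832 / 1839)² = 18.62
Round up: n = 19.

19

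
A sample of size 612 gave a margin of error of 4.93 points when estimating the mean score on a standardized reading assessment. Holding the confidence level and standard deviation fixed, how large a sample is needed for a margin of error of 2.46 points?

Margin of error scales as 1/√n, so n₂ = n₁·(E₁/E₂)².
n₂ = 612 × (4.93/2.46)² = 612 × 4.016 = 2457.79
Round up: n₂ = 2458.

2458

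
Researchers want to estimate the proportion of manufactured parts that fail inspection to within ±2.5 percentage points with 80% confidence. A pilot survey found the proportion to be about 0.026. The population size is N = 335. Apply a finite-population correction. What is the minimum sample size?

56

For a proportion with margin E = 0.025 at 80% confidence, z = 1.282.
n = p̂(1−p̂)(z/E)² = 0.026 × 0.974 × (1.282/0.025)² = 66.59 — call this n₀.
Finite-population correction with N = 335: n = n₀ / (1 + (n₀−1)/N) = 66.59 / 1.196 = 55.68
Round up: n = 56.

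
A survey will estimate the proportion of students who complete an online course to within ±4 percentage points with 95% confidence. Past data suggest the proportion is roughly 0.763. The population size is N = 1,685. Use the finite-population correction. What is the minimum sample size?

For a proportion with margin E = 0.04 at 95% confidence, z = 1.960.
n = p̂(1−p̂)(z/E)² = 0.763 × 0.237 × (1.960/0.04)² = 434.18 — call this n₀.
Finite-population correction with N = 1,685: n = n₀ / (1 + (n₀−1)/N) = 434.18 / 1.257 = 345.41
Round up: n = 346.

n = 346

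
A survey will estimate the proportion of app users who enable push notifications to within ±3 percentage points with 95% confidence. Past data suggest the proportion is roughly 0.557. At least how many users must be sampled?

For a proportion with margin E = 0.03 at 95% confidence, z = 1.960.
n = p̂(1−p̂)(z/E)² = 0.557 × 0.443 × (1.960/0.03)² = 1053.24
Round up: n = 1054.

1054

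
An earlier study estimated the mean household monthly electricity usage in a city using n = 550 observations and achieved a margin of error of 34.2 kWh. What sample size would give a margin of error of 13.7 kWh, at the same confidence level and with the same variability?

Margin of error scales as 1/√n, so n₂ = n₁·(E₁/E₂)².
n₂ = 550 × (34.2/13.7)² = 550 × 6.232 = 3427.60
Round up: n₂ = 3428.

n = 3428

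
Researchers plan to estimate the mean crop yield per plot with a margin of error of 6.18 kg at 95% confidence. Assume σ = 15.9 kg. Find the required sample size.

For a mean, the margin of error is E = z·σ/√n, so n = (zσ/E)².
At 95% confidence, z = 1.960.
n = (1.960 × 15.9 / 6.18)² = 25.43
Round up: n = 26.

26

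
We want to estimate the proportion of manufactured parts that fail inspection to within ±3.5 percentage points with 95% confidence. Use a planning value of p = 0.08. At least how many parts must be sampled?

For a proportion with margin E = 0.035 at 95% confidence, z = 1.960.
n = p̂(1−p̂)(z/E)² = 0.08 × 0.92 × (1.960/0.035)² = 230.81
Round up: n = 231.

231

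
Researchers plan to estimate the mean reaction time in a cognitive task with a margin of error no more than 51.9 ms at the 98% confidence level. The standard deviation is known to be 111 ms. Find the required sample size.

25

For a mean, the margin of error is E = z·σ/√n, so n = (zσ/E)².
At 98% confidence, z = 2.326.
n = (2.326 × 111 / 51.9)² = 24.75
Round up: n = 25.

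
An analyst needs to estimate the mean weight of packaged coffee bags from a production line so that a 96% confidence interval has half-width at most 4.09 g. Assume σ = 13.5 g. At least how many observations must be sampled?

46

For a mean, the margin of error is E = z·σ/√n, so n = (zσ/E)².
At 96% confidence, z = 2.054.
n = (2.054 × 13.5 / 4.09)² = 45.96
Round up: n = 46.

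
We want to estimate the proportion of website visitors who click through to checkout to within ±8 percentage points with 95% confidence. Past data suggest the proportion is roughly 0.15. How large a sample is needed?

For a proportion with margin E = 0.08 at 95% confidence, z = 1.960.
n = p̂(1−p̂)(z/E)² = 0.15 × 0.85 × (1.960/0.08)² = 76.53
Round up: n = 77.

77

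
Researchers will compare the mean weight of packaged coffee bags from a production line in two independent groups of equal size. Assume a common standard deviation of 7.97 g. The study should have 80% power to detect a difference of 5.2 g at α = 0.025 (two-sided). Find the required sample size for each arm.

45 per group

For two equal groups, n per group = 2·((z_{α/2} + z_β)·σ/δ)².
z_{α/2} = 2.241; z_β = 0.842 (power 80%).
n = 2 × (3.083 × 7.97 / 5.2)² = 2 × 22.33 = 44.66
Round up: n = 45 per group.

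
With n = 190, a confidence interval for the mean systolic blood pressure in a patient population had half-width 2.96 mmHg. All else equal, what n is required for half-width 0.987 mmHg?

Margin of error scales as 1/√n, so n₂ = n₁·(E₁/E₂)².
n₂ = 190 × (2.96/0.987)² = 190 × 8.994 = 1708.86
Round up: n₂ = 1709.

1709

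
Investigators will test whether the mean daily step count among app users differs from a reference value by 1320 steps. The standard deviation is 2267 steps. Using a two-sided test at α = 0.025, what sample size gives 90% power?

n = 37

For a one-sample z-test, n = ((z_{α/2} + z_β)·σ/δ)².
z_{α/2} = 2.241 (two-sided α = 0.025); z_β = 1.282 (power 90% → β = 0.1).
n = (3.523 × 2267 / 1320)² = 36.61
Round up: n = 37.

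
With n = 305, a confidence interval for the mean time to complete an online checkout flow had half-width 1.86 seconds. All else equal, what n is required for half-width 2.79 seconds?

136

Margin of error scales as 1/√n, so n₂ = n₁·(E₁/E₂)².
n₂ = 305 × (1.86/2.79)² = 305 × 0.4444 = 135.54
Round up: n₂ = 136.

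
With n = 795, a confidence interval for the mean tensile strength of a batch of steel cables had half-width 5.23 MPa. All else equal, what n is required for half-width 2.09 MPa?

n = 4979

Margin of error scales as 1/√n, so n₂ = n₁·(E₁/E₂)².
n₂ = 795 × (5.23/2.09)² = 795 × 6.262 = 4978.29
Round up: n₂ = 4979.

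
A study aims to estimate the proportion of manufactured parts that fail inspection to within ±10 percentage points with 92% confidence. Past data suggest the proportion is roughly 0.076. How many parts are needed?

For a proportion with margin E = 0.1 at 92% confidence, z = 1.751.
n = p̂(1−p̂)(z/E)² = 0.076 × 0.924 × (1.751/0.1)² = 21.53
Round up: n = 22.

n = 22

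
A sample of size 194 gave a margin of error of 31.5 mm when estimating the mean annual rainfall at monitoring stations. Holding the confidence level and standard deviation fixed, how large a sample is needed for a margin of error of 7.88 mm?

3101

Margin of error scales as 1/√n, so n₂ = n₁·(E₁/E₂)².
n₂ = 194 × (31.5/7.88)² = 194 × 15.98 = 3100.12
Round up: n₂ = 3101.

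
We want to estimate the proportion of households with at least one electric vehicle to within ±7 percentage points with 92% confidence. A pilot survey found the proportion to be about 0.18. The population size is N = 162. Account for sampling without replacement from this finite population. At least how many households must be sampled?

n = 60

For a proportion with margin E = 0.07 at 92% confidence, z = 1.751.
n = p̂(1−p̂)(z/E)² = 0.18 × 0.82 × (1.751/0.07)² = 92.36 — call this n₀.
Finite-population correction with N = 162: n = n₀ / (1 + (n₀−1)/N) = 92.36 / 1.564 = 59.05
Round up: n = 60.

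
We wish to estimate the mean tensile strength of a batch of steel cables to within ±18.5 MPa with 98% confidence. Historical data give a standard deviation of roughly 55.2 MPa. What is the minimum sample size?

49

For a mean, the margin of error is E = z·σ/√n, so n = (zσ/E)².
At 98% confidence, z = 2.326.
n = (2.326 × 55.2 / 18.5)² = 48.17
Round up: n = 49.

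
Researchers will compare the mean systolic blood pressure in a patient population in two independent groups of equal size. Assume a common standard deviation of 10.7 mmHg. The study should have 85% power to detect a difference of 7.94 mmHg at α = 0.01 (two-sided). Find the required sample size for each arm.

48 per group

For two equal groups, n per group = 2·((z_{α/2} + z_β)·σ/δ)².
z_{α/2} = 2.576; z_β = 1.036 (power 85%).
n = 2 × (3.612 × 10.7 / 7.94)² = 2 × 23.69 = 47.38
Round up: n = 48 per group.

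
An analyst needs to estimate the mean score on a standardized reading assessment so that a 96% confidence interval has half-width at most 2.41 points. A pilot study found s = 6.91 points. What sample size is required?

For a mean, the margin of error is E = z·σ/√n, so n = (zσ/E)².
At 96% confidence, z = 2.054.
n = (2.054 × 6.91 / 2.41)² = 34.68
Round up: n = 35.

35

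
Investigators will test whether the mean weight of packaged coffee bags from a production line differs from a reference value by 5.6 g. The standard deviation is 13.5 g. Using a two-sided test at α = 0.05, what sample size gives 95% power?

n = 76

For a one-sample z-test, n = ((z_{α/2} + z_β)·σ/δ)².
z_{α/2} = 1.960 (two-sided α = 0.05); z_β = 1.645 (power 95% → β = 0.05).
n = (3.605 × 13.5 / 5.6)² = 75.53
Round up: n = 76.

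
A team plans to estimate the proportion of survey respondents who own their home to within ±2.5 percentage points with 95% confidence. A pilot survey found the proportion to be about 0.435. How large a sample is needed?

1511

For a proportion with margin E = 0.025 at 95% confidence, z = 1.960.
n = p̂(1−p̂)(z/E)² = 0.435 × 0.565 × (1.960/0.025)² = 1510.67
Round up: n = 1511.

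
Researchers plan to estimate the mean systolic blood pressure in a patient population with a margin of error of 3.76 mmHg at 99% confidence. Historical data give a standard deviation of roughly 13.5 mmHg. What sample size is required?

86

For a mean, the margin of error is E = z·σ/√n, so n = (zσ/E)².
At 99% confidence, z = 2.576.
n = (2.576 × 13.5 / 3.76)² = 85.54
Round up: n = 86.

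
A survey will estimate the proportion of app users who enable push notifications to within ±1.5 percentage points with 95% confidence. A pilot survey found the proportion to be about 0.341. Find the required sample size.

For a proportion with margin E = 0.015 at 95% confidence, z = 1.960.
n = p̂(1−p̂)(z/E)² = 0.341 × 0.659 × (1.960/0.015)² = 3836.80
Round up: n = 3837.

3837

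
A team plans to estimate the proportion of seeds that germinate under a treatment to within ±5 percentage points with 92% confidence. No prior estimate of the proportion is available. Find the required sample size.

307

For a proportion with margin E = 0.05 at 92% confidence, z = 1.751.
With no prior estimate, use p = 0.5, which maximizes p(1−p) at 0.25.
n = 0.25 × (z/E)² = 0.25 × (1.751/0.05)² = 306.60
Round up: n = 307.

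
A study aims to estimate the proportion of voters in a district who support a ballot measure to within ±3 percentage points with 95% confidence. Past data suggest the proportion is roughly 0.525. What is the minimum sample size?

For a proportion with margin E = 0.03 at 95% confidence, z = 1.960.
n = p̂(1−p̂)(z/E)² = 0.525 × 0.475 × (1.960/0.03)² = 1064.44
Round up: n = 1065.

1065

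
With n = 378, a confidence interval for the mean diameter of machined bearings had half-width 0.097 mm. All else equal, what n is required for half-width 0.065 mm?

n = 842

Margin of error scales as 1/√n, so n₂ = n₁·(E₁/E₂)².
n₂ = 378 × (0.097/0.065)² = 378 × 2.227 = 841.81
Round up: n₂ = 842.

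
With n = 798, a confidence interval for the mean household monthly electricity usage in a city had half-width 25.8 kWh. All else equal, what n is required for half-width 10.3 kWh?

5007

Margin of error scales as 1/√n, so n₂ = n₁·(E₁/E₂)².
n₂ = 798 × (25.8/10.3)² = 798 × 6.274 = 5006.65
Round up: n₂ = 5007.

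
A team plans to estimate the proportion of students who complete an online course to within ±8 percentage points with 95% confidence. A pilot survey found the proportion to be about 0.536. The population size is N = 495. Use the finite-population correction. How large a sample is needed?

For a proportion with margin E = 0.08 at 95% confidence, z = 1.960.
n = p̂(1−p̂)(z/E)² = 0.536 × 0.464 × (1.960/0.08)² = 149.28 — call this n₀.
Finite-population correction with N = 495: n = n₀ / (1 + (n₀−1)/N) = 149.28 / 1.3 = 114.83
Round up: n = 115.

115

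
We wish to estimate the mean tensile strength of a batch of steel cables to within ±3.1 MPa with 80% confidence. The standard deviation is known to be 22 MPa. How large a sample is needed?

For a mean, the margin of error is E = z·σ/√n, so n = (zσ/E)².
At 80% confidence, z = 1.282.
n = (1.282 × 22 / 3.1)² = 82.77
Round up: n = 83.

n = 83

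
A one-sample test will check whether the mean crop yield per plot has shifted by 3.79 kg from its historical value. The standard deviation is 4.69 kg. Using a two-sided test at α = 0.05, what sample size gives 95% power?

20

For a one-sample z-test, n = ((z_{α/2} + z_β)·σ/δ)².
z_{α/2} = 1.960 (two-sided α = 0.05); z_β = 1.645 (power 95% → β = 0.05).
n = (3.605 × 4.69 / 3.79)² = 19.90
Round up: n = 20.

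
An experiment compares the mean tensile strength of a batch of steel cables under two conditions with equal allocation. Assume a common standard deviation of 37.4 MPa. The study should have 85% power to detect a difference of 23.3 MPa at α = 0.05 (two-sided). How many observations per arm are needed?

47 per group

For two equal groups, n per group = 2·((z_{α/2} + z_β)·σ/δ)².
z_{α/2} = 1.960; z_β = 1.036 (power 85%).
n = 2 × (2.996 × 37.4 / 23.3)² = 2 × 23.13 = 46.26
Round up: n = 47 per group.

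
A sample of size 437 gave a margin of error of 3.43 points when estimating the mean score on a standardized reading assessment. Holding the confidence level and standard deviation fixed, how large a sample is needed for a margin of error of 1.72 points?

n = 1738

Margin of error scales as 1/√n, so n₂ = n₁·(E₁/E₂)².
n₂ = 437 × (3.43/1.72)² = 437 × 3.977 = 1737.95
Round up: n₂ = 1738.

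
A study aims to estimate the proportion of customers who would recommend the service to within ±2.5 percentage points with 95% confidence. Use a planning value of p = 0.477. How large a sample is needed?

For a proportion with margin E = 0.025 at 95% confidence, z = 1.960.
n = p̂(1−p̂)(z/E)² = 0.477 × 0.523 × (1.960/0.025)² = 1533.39
Round up: n = 1534.

n = 1534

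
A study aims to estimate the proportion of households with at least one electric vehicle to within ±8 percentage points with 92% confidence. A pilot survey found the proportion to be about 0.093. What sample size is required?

41

For a proportion with margin E = 0.08 at 92% confidence, z = 1.751.
n = p̂(1−p̂)(z/E)² = 0.093 × 0.907 × (1.751/0.08)² = 40.41
Round up: n = 41.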